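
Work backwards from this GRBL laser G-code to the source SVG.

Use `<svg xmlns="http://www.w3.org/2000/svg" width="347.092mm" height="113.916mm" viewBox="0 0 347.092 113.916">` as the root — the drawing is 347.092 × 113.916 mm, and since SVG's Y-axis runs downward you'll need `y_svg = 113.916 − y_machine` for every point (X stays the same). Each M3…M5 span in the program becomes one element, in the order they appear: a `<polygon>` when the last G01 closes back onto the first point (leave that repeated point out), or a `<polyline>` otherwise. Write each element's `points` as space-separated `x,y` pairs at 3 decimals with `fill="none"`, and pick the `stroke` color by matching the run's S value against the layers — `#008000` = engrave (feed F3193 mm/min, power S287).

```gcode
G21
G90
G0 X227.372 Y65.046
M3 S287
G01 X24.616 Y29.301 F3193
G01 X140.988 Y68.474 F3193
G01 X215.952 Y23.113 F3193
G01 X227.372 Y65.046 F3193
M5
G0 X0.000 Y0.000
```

<svg xmlns="http://www.w3.org/2000/svg" width="347.092mm" height="113.916mm" viewBox="0 0 347.092 113.916">
  <polygon points="227.372,48.870 24.616,84.615 140.988,45.442 215.952,90.803" fill="none" stroke="#008000"/>
</svg>

Each laser-on run becomes one SVG element. Flip Y back into SVG space with y_svg = 113.916 − y_machine. Every run uses S287, so all elements get stroke `#008000` (engrave).

Run 1: The run returns to its start, so emit a `<polygon>` with points (Y-flipped): 227.372,48.870 24.616,84.615 140.988,45.442 215.952,90.803.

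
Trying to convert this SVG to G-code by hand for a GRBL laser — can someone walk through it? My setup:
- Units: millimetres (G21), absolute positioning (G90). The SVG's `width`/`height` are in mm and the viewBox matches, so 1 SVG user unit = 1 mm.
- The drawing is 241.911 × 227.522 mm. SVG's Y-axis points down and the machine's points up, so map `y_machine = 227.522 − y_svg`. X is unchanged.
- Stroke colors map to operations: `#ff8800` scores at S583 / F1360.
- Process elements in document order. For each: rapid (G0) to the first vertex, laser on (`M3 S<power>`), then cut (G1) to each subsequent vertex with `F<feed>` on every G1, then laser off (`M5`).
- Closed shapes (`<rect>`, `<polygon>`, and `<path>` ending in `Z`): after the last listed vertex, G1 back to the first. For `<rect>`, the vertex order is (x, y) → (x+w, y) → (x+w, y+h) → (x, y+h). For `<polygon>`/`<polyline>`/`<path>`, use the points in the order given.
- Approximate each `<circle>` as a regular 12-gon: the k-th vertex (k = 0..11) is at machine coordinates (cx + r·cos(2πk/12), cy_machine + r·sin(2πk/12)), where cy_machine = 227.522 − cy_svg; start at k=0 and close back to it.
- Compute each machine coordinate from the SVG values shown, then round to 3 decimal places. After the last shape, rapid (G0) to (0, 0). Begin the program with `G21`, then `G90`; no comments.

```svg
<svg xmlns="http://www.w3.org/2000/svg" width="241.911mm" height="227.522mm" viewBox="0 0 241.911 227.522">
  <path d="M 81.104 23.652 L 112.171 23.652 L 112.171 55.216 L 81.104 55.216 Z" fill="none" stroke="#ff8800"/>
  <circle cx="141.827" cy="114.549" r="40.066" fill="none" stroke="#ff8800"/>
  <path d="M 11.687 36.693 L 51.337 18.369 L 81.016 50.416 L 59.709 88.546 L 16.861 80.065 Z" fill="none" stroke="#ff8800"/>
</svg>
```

G21
G90
G0 X81.104 Y203.870
M3 S583
G1 X112.171 Y203.870 F1360
G1 X112.171 Y172.306 F1360
G1 X81.104 Y172.306 F1360
G1 X81.104 Y203.870 F1360
M5
G0 X181.893 Y112.973
M3 S583
G1 X176.525 Y133.006 F1360
G1 X161.860 Y147.671 F1360
G1 X141.827 Y153.039 F1360
G1 X121.794 Y147.671 F1360
G1 X107.129 Y133.006 F1360
G1 X101.761 Y112.973 F1360
G1 X107.129 Y92.940 F1360
G1 X121.794 Y78.275 F1360
G1 X141.827 Y72.907 F1360
G1 X161.860 Y78.275 F1360
G1 X176.525 Y92.940 F1360
G1 X181.893 Y112.973 F1360
M5
G0 X11.687 Y190.829
M3 S583
G1 X51.337 Y209.153 F1360
G1 X81.016 Y177.106 F1360
G1 X59.709 Y138.976 F1360
G1 X16.861 Y147.457 F1360
G1 X11.687 Y190.829 F1360
M5
G0 X0.000 Y0.000

1 u = 1 mm; y_m = 227.522 − y.

[1] `<path>` rectangle, #ff8800→score S583 F1360: (81.104,203.870) → (112.171,203.870) → (112.171,172.306) → (81.104,172.306) → (81.104,203.870) (closed)

[2] `<circle>` circle, #ff8800→score S583 F1360: (181.893,112.973) → (176.525,133.006) → (161.860,147.671) → (141.827,153.039) → (121.794,147.671) → (107.129,133.006) → (101.761,112.973) → (107.129,92.940) → (121.794,78.275) → (141.827,72.907) → (161.860,78.275) → (176.525,92.940) → (181.893,112.973) (closed)

[3] `<path>` regular polygon, #ff8800→score S583 F1360: (11.687,190.829) → (51.337,209.153) → (81.016,177.106) → (59.709,138.976) → (16.861,147.457) → (11.687,190.829) (closed)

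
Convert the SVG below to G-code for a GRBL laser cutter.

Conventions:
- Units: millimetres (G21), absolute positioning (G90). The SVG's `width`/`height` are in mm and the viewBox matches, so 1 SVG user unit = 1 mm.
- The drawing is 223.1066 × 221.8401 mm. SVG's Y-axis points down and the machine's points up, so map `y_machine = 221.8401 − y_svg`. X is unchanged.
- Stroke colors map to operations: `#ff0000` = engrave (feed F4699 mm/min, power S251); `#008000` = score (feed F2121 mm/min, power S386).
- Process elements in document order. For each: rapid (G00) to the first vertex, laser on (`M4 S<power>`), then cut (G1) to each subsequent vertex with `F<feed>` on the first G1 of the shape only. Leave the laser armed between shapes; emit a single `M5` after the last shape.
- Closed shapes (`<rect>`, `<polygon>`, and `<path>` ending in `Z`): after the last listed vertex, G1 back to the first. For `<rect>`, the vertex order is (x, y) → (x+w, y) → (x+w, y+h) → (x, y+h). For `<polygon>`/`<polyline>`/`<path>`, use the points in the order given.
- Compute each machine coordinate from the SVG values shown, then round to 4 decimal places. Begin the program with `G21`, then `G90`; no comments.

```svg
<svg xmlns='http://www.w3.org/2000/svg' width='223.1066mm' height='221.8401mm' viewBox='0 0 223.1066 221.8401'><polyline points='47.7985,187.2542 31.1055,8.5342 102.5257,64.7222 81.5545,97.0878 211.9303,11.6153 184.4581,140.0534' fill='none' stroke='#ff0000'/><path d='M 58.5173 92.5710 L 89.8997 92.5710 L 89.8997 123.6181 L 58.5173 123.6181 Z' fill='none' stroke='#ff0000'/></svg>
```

Since the viewBox matches the mm dimensions, user units are millimetres directly. The only transform is the Y-flip y_m = 221.8401 − y_svg.

Shape 1 is a open polyline drawn with `<polyline>`. Its stroke #ff0000 means engrave at S251, F4699. After flipping Y the toolpath is (47.7985,34.5859) → (31.1055,213.3059) → (102.5257,157.1179) → (81.5545,124.7523) → (211.9303,210.2248) → (184.4581,81.7867).

Shape 2 is a rectangle drawn with `<path>`. Its stroke #ff0000 means engrave at S251, F4699. After flipping Y the toolpath is (58.5173,129.2691) → (89.8997,129.2691) → (89.8997,98.2220) → (58.5173,98.2220) → (58.5173,129.2691), returning to the start.

G21
G90
G00 X47.7985 Y34.5859
M4 S251
G1 X31.1055 Y213.3059 F4699
G1 X102.5257 Y157.1179
G1 X81.5545 Y124.7523
G1 X211.9303 Y210.2248
G1 X184.4581 Y81.7867
G00 X58.5173 Y129.2691
M4 S251
G1 X89.8997 Y129.2691 F4699
G1 X89.8997 Y98.2220
G1 X58.5173 Y98.2220
G1 X58.5173 Y129.2691
M5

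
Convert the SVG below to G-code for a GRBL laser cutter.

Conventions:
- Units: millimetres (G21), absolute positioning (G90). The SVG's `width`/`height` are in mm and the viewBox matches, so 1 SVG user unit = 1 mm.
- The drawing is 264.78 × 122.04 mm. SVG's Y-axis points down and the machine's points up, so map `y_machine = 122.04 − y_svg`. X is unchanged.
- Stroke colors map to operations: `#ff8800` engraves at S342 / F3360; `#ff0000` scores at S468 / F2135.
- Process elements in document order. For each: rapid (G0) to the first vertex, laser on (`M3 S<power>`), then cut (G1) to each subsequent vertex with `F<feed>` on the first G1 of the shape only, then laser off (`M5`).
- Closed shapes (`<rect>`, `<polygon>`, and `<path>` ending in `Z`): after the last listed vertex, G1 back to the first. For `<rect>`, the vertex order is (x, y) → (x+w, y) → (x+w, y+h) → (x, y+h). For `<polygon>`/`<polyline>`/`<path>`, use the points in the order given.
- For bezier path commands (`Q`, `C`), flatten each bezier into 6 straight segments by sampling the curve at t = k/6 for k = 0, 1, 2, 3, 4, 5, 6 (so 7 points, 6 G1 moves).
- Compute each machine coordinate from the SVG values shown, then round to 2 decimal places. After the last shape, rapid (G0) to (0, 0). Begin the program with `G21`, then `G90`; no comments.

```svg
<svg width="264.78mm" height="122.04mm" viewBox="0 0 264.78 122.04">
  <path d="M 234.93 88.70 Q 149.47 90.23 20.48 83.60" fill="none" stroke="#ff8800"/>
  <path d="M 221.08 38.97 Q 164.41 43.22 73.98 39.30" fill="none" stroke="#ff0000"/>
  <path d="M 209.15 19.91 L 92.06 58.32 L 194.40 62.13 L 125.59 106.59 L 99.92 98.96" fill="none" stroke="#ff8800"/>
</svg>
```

viewBox `0 0 264.78 122.04` with mm width/height → 1 unit = 1 mm. Flip: y_m = 122.04 − y_svg.

**Shape 1** — `<path>` quadratic bezier, stroke `#ff8800` → engrave (S342, F3360). Control points (SVG): P0=(234.93,88.70), P1=(149.47,90.23), P2=(20.48,83.60); sampled at t=k/6. Machine vertices: (234.93,33.34) → (205.23,33.06) → (173.12,33.23) → (138.59,33.85) → (101.64,34.93) → (62.27,36.46) → (20.48,38.44). Open path.

**Shape 2** — `<path>` quadratic bezier, stroke `#ff0000` → score (S468, F2135). Control points (SVG): P0=(221.08,38.97), P1=(164.41,43.22), P2=(73.98,39.30); sampled at t=k/6. Machine vertices: (221.08,83.07) → (201.25,81.88) → (179.55,81.14) → (155.97,80.86) → (130.52,81.03) → (103.19,81.66) → (73.98,82.74). Open path.

**Shape 3** — `<path>` open polyline, stroke `#ff8800` → engrave (S342, F3360). Machine vertices: (209.15,102.13) → (92.06,63.72) → (194.40,59.91) → (125.59,15.45) → (99.92,23.08). Open path.

G21
G90
G0 X234.93 Y33.34
M3 S342
G1 X205.23 Y33.06 F3360
G1 X173.12 Y33.23
G1 X138.59 Y33.85
G1 X101.64 Y34.93
G1 X62.27 Y36.46
G1 X20.48 Y38.44
M5
G0 X221.08 Y83.07
M3 S468
G1 X201.25 Y81.88 F2135
G1 X179.55 Y81.14
G1 X155.97 Y80.86
G1 X130.52 Y81.03
G1 X103.19 Y81.66
G1 X73.98 Y82.74
M5
G0 X209.15 Y102.13
M3 S342
G1 X92.06 Y63.72 F3360
G1 X194.40 Y59.91
G1 X125.59 Y15.45
G1 X99.92 Y23.08
M5
G0 X0.00 Y0.00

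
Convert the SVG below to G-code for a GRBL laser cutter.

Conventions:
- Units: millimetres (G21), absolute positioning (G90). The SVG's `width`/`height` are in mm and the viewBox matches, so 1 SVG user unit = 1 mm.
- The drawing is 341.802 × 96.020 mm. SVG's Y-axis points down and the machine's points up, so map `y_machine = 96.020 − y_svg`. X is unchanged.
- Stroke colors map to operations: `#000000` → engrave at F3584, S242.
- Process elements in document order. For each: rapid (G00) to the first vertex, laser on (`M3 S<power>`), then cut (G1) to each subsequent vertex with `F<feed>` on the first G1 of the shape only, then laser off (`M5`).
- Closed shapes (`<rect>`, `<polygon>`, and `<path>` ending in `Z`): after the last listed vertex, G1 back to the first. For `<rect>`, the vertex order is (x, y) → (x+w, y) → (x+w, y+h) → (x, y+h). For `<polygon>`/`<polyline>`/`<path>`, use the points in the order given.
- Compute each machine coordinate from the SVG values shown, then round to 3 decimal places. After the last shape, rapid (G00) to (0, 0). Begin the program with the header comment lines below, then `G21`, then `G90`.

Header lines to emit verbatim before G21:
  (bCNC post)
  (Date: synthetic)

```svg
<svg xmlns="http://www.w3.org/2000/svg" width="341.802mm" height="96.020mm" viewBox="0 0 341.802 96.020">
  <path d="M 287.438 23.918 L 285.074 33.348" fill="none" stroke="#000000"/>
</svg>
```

(bCNC post)
(Date: synthetic)
G21
G90
G00 X287.438 Y72.102
M3 S242
G1 X285.074 Y62.672 F3584
M5
G00 X0.000 Y0.000

Since the viewBox matches the mm dimensions, user units are millimetres directly. The only transform is the Y-flip y_m = 96.020 − y_svg.

Shape 1 is a line segment drawn with `<path>`. Its stroke #000000 means engrave at S242, F3584. After flipping Y the toolpath is (287.438,72.102) → (285.074,62.672).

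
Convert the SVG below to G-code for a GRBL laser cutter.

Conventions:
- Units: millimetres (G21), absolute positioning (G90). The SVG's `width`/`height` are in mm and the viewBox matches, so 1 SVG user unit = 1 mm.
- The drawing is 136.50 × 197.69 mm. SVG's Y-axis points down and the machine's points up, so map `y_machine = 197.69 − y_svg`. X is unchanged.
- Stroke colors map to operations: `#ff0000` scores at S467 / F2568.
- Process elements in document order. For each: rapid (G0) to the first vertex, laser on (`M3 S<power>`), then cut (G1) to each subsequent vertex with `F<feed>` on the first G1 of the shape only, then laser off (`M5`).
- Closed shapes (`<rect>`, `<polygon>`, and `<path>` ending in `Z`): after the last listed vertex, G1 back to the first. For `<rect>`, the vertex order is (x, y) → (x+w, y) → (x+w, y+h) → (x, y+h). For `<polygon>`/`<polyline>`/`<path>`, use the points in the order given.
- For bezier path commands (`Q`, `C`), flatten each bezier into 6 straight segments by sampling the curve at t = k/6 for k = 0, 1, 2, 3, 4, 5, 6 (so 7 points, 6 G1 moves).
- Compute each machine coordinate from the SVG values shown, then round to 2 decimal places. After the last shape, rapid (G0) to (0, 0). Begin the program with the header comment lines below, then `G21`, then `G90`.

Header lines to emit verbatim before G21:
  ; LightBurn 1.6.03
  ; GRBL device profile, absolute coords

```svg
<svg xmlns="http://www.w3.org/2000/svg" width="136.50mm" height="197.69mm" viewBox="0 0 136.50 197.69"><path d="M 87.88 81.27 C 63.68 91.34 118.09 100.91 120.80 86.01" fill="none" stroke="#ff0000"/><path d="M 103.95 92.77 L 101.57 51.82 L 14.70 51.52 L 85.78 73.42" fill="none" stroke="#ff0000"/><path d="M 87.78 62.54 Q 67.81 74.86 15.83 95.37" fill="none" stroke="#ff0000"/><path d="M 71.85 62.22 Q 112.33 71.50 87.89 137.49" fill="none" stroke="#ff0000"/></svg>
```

; LightBurn 1.6.03
; GRBL device profile, absolute coords
G21
G90
G0 X87.88 Y116.42
M3 S467
G1 X81.73 Y111.54 F2568
G1 X85.06 Y107.40
G1 X94.25 Y104.69
G1 X105.68 Y104.05
G1 X115.74 Y106.16
G1 X120.80 Y111.68
M5
G0 X103.95 Y104.92
M3 S467
G1 X101.57 Y145.87 F2568
G1 X14.70 Y146.17
G1 X85.78 Y124.27
M5
G0 X87.78 Y135.15
M3 S467
G1 X80.23 Y130.82 F2568
G1 X70.91 Y126.03
G1 X59.81 Y120.78
G1 X46.93 Y115.08
G1 X32.27 Y108.93
G1 X15.83 Y102.32
M5
G0 X71.85 Y135.47
M3 S467
G1 X83.54 Y130.80 F2568
G1 X91.62 Y122.98
G1 X96.10 Y112.01
G1 X96.97 Y97.89
G1 X94.23 Y80.62
G1 X87.89 Y60.20
M5
G0 X0.00 Y0.00

Since the viewBox matches the mm dimensions, user units are millimetres directly. The only transform is the Y-flip y_m = 197.69 − y_svg.

Shape 1 is a cubic bezier drawn with `<path>`. Its stroke #ff0000 means score at S467, F2568. After flipping Y the toolpath is (87.88,116.42) → (81.73,111.54) → (85.06,107.40) → (94.25,104.69) → (105.68,104.05) → (115.74,106.16) → (120.80,111.68).

Shape 2 is a open polyline drawn with `<path>`. Its stroke #ff0000 means score at S467, F2568. After flipping Y the toolpath is (103.95,104.92) → (101.57,145.87) → (14.70,146.17) → (85.78,124.27).

Shape 3 is a quadratic bezier drawn with `<path>`. Its stroke #ff0000 means score at S467, F2568. After flipping Y the toolpath is (87.78,135.15) → (80.23,130.82) → (70.91,126.03) → (59.81,120.78) → (46.93,115.08) → (32.27,108.93) → (15.83,102.32).

Shape 4 is a quadratic bezier drawn with `<path>`. Its stroke #ff0000 means score at S467, F2568. After flipping Y the toolpath is (71.85,135.47) → (83.54,130.80) → (91.62,122.98) → (96.10,112.01) → (96.97,97.89) → (94.23,80.62) → (87.89,60.20).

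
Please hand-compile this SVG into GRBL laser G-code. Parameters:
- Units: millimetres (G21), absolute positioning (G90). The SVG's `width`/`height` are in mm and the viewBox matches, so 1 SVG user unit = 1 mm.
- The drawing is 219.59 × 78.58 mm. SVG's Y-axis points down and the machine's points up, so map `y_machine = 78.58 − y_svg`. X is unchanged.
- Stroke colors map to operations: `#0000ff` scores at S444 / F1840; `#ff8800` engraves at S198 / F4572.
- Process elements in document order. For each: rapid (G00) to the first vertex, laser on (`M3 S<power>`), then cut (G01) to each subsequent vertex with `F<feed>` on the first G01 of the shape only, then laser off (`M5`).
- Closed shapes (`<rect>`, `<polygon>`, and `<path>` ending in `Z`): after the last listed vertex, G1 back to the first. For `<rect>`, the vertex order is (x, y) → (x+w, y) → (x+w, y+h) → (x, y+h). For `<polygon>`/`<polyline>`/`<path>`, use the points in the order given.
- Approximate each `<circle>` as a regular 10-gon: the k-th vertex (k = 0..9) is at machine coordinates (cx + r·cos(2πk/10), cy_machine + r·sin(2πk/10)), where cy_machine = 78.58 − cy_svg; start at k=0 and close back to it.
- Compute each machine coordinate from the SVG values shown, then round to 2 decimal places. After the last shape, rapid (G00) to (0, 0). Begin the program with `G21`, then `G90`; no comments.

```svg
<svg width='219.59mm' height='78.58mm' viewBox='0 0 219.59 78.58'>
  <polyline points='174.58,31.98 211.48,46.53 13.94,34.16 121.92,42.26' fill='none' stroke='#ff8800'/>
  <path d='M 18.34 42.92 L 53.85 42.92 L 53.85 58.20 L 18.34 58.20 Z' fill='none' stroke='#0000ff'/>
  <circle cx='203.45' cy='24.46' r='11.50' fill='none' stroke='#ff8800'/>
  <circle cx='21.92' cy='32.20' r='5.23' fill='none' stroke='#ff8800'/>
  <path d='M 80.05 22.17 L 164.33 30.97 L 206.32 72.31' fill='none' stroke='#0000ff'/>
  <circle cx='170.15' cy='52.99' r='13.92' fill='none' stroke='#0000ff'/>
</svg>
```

G21
G90
G00 X174.58 Y46.60
M3 S198
G01 X211.48 Y32.05 F4572
G01 X13.94 Y44.42
G01 X121.92 Y36.32
M5
G00 X18.34 Y35.66
M3 S444
G01 X53.85 Y35.66 F1840
G01 X53.85 Y20.38
G01 X18.34 Y20.38
G01 X18.34 Y35.66
M5
G00 X214.95 Y54.12
M3 S198
G01 X212.75 Y60.88 F4572
G01 X207.00 Y65.06
G01 X199.90 Y65.06
G01 X194.15 Y60.88
G01 X191.95 Y54.12
G01 X194.15 Y47.36
G01 X199.90 Y43.18
G01 X207.00 Y43.18
G01 X212.75 Y47.36
G01 X214.95 Y54.12
M5
G00 X27.15 Y46.38
M3 S198
G01 X26.15 Y49.45 F4572
G01 X23.54 Y51.35
G01 X20.30 Y51.35
G01 X17.69 Y49.45
G01 X16.69 Y46.38
G01 X17.69 Y43.31
G01 X20.30 Y41.41
G01 X23.54 Y41.41
G01 X26.15 Y43.31
G01 X27.15 Y46.38
M5
G00 X80.05 Y56.41
M3 S444
G01 X164.33 Y47.61 F1840
G01 X206.32 Y6.27
M5
G00 X184.07 Y25.59
M3 S444
G01 X181.41 Y33.77 F1840
G01 X174.45 Y38.83
G01 X165.85 Y38.83
G01 X158.89 Y33.77
G01 X156.23 Y25.59
G01 X158.89 Y17.41
G01 X165.85 Y12.35
G01 X174.45 Y12.35
G01 X181.41 Y17.41
G01 X184.07 Y25.59
M5
G00 X0.00 Y0.00

1 u = 1 mm; y_m = 78.58 − y.

[1] `<polyline>` open polyline, #ff8800→engrave S198 F4572: (174.58,46.60) → (211.48,32.05) → (13.94,44.42) → (121.92,36.32)

[2] `<path>` rectangle, #0000ff→score S444 F1840: (18.34,35.66) → (53.85,35.66) → (53.85,20.38) → (18.34,20.38) → (18.34,35.66) (closed)

[3] `<circle>` circle, #ff8800→engrave S198 F4572: (214.95,54.12) → (212.75,60.88) → (207.00,65.06) → (199.90,65.06) → (194.15,60.88) → (191.95,54.12) → (194.15,47.36) → (199.90,43.18) → (207.00,43.18) → (212.75,47.36) → (214.95,54.12) (closed)

[4] `<circle>` circle, #ff8800→engrave S198 F4572: (27.15,46.38) → (26.15,49.45) → (23.54,51.35) → (20.30,51.35) → (17.69,49.45) → (16.69,46.38) → (17.69,43.31) → (20.30,41.41) → (23.54,41.41) → (26.15,43.31) → (27.15,46.38) (closed)

[5] `<path>` open polyline, #0000ff→score S444 F1840: (80.05,56.41) → (164.33,47.61) → (206.32,6.27)

[6] `<circle>` circle, #0000ff→score S444 F1840: (184.07,25.59) → (181.41,33.77) → (174.45,38.83) → (165.85,38.83) → (158.89,33.77) → (156.23,25.59) → (158.89,17.41) → (165.85,12.35) → (174.45,12.35) → (181.41,17.41) → (184.07,25.59) (closed)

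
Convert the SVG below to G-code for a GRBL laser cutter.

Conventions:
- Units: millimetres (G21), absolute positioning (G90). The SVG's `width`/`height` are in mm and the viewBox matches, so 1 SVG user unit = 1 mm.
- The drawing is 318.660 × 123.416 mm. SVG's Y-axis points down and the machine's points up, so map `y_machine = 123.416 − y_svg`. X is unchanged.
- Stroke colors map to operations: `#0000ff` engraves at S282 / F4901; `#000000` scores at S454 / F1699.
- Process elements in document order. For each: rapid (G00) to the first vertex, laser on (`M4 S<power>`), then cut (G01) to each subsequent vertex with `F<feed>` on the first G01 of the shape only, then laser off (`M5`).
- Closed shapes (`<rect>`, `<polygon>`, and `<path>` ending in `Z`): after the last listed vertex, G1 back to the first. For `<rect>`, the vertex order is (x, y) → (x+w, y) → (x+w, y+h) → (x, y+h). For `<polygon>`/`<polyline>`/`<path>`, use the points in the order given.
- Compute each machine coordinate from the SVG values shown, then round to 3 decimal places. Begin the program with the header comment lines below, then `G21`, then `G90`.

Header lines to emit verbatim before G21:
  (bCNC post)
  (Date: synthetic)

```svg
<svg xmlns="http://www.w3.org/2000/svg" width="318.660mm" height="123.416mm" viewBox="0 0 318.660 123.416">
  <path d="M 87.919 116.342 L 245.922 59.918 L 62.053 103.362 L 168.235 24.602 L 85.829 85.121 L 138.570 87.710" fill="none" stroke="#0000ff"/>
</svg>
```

viewBox `0 0 318.660 123.416` with mm width/height → 1 unit = 1 mm. Flip: y_m = 123.416 − y_svg.

**Shape 1** — `<path>` open polyline, stroke `#0000ff` → engrave (S282, F4901). Machine vertices: (87.919,7.074) → (245.922,63.498) → (62.053,20.054) → (168.235,98.814) → (85.829,38.295) → (138.570,35.706). Open path.

(bCNC post)
(Date: synthetic)
G21
G90
G00 X87.919 Y7.074
M4 S282
G01 X245.922 Y63.498 F4901
G01 X62.053 Y20.054
G01 X168.235 Y98.814
G01 X85.829 Y38.295
G01 X138.570 Y35.706
M5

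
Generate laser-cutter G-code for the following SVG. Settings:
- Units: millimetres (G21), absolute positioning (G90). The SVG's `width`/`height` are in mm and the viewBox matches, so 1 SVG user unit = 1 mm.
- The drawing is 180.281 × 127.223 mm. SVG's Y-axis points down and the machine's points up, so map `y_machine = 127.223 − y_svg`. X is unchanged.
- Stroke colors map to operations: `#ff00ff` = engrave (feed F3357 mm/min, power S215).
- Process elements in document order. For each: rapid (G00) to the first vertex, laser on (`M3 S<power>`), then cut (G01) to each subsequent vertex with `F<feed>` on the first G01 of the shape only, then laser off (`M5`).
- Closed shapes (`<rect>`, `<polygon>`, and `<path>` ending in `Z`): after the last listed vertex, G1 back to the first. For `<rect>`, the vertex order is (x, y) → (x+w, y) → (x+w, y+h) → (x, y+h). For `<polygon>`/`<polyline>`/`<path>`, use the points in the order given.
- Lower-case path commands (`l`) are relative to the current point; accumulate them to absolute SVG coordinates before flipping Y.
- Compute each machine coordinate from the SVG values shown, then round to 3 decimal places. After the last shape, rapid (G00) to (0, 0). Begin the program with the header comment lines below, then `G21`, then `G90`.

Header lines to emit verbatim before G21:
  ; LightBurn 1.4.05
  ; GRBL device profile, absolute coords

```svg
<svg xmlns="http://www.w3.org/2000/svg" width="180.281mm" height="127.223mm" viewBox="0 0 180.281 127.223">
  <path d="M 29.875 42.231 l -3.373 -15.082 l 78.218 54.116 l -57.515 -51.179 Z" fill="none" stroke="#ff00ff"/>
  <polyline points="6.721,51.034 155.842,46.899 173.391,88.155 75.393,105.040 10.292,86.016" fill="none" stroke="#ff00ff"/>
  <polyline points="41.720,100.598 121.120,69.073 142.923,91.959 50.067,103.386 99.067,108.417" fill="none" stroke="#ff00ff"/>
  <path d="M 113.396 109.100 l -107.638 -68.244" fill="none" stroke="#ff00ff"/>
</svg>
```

viewBox `0 0 180.281 127.223` with mm width/height → 1 unit = 1 mm. Flip: y_m = 127.223 − y_svg.

**Shape 1** — `<path>` closed polygon, stroke `#ff00ff` → engrave (S215, F3357). Machine vertices: (29.875,84.992) → (26.502,100.074) → (104.720,45.958) → (47.205,97.137) → (29.875,84.992). Closed: final G1 returns to the first vertex.

**Shape 2** — `<polyline>` open polyline, stroke `#ff00ff` → engrave (S215, F3357). Machine vertices: (6.721,76.189) → (155.842,80.324) → (173.391,39.068) → (75.393,22.183) → (10.292,41.207). Open path.

**Shape 3** — `<polyline>` open polyline, stroke `#ff00ff` → engrave (S215, F3357). Machine vertices: (41.720,26.625) → (121.120,58.150) → (142.923,35.264) → (50.067,23.837) → (99.067,18.806). Open path.

**Shape 4** — `<path>` line segment, stroke `#ff00ff` → engrave (S215, F3357). Machine vertices: (113.396,18.123) → (5.758,86.367). Open path.

; LightBurn 1.4.05
; GRBL device profile, absolute coords
G21
G90
G00 X29.875 Y84.992
M3 S215
G01 X26.502 Y100.074 F3357
G01 X104.720 Y45.958
G01 X47.205 Y97.137
G01 X29.875 Y84.992
M5
G00 X6.721 Y76.189
M3 S215
G01 X155.842 Y80.324 F3357
G01 X173.391 Y39.068
G01 X75.393 Y22.183
G01 X10.292 Y41.207
M5
G00 X41.720 Y26.625
M3 S215
G01 X121.120 Y58.150 F3357
G01 X142.923 Y35.264
G01 X50.067 Y23.837
G01 X99.067 Y18.806
M5
G00 X113.396 Y18.123
M3 S215
G01 X5.758 Y86.367 F3357
M5
G00 X0.000 Y0.000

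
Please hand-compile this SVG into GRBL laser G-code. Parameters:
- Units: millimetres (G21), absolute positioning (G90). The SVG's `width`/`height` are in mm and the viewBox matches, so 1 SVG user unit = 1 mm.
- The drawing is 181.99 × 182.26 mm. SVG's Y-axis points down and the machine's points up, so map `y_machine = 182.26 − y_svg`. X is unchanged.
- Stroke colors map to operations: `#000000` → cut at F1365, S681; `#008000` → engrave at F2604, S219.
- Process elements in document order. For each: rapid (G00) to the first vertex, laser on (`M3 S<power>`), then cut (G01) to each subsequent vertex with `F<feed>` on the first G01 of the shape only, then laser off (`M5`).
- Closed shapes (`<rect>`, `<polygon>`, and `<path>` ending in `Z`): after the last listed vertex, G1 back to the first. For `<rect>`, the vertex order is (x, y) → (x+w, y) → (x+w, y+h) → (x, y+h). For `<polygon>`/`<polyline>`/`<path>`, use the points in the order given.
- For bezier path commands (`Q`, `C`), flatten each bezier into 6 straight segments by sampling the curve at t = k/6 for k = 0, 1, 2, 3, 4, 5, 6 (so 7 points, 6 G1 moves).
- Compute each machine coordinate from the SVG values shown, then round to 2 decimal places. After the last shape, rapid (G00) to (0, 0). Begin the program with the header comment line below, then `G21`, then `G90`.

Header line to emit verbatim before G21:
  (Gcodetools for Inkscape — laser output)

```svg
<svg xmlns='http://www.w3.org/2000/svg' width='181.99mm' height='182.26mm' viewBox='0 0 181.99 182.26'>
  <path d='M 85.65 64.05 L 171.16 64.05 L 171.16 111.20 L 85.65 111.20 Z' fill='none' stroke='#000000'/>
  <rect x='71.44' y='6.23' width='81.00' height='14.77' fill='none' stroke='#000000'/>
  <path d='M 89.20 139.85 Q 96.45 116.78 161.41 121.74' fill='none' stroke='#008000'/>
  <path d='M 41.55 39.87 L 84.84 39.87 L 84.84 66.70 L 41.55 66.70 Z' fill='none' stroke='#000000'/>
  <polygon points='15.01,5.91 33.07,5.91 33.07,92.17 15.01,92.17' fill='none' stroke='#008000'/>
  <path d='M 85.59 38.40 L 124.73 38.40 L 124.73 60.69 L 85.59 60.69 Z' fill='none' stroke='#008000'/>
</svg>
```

viewBox `0 0 181.99 182.26` with mm width/height → 1 unit = 1 mm. Flip: y_m = 182.26 − y_svg.

**Shape 1** — `<path>` rectangle, stroke `#000000` → cut (S681, F1365). Machine vertices: (85.65,118.21) → (171.16,118.21) → (171.16,71.06) → (85.65,71.06) → (85.65,118.21). Closed: final G1 returns to the first vertex.

**Shape 2** — `<rect>` rectangle, stroke `#000000` → cut (S681, F1365). Machine vertices: (71.44,176.03) → (152.44,176.03) → (152.44,161.26) → (71.44,161.26) → (71.44,176.03). Closed: final G1 returns to the first vertex.

**Shape 3** — `<path>` quadratic bezier, stroke `#008000` → engrave (S219, F2604). Control points (SVG): P0=(89.20,139.85), P1=(96.45,116.78), P2=(161.41,121.74); sampled at t=k/6. Machine vertices: (89.20,42.41) → (93.22,49.32) → (100.45,54.68) → (110.88,58.47) → (124.52,60.71) → (141.36,61.39) → (161.41,60.52). Open path.

**Shape 4** — `<path>` rectangle, stroke `#000000` → cut (S681, F1365). Machine vertices: (41.55,142.39) → (84.84,142.39) → (84.84,115.56) → (41.55,115.56) → (41.55,142.39). Closed: final G1 returns to the first vertex.

**Shape 5** — `<polygon>` rectangle, stroke `#008000` → engrave (S219, F2604). Machine vertices: (15.01,176.35) → (33.07,176.35) → (33.07,90.09) → (15.01,90.09) → (15.01,176.35). Closed: final G1 returns to the first vertex.

**Shape 6** — `<path>` rectangle, stroke `#008000` → engrave (S219, F2604). Machine vertices: (85.59,143.86) → (124.73,143.86) → (124.73,121.57) → (85.59,121.57) → (85.59,143.86). Closed: final G1 returns to the first vertex.

(Gcodetools for Inkscape — laser output)
G21
G90
G00 X85.65 Y118.21
M3 S681
G01 X171.16 Y118.21 F1365
G01 X171.16 Y71.06
G01 X85.65 Y71.06
G01 X85.65 Y118.21
M5
G00 X71.44 Y176.03
M3 S681
G01 X152.44 Y176.03 F1365
G01 X152.44 Y161.26
G01 X71.44 Y161.26
G01 X71.44 Y176.03
M5
G00 X89.20 Y42.41
M3 S219
G01 X93.22 Y49.32 F2604
G01 X100.45 Y54.68
G01 X110.88 Y58.47
G01 X124.52 Y60.71
G01 X141.36 Y61.39
G01 X161.41 Y60.52
M5
G00 X41.55 Y142.39
M3 S681
G01 X84.84 Y142.39 F1365
G01 X84.84 Y115.56
G01 X41.55 Y115.56
G01 X41.55 Y142.39
M5
G00 X15.01 Y176.35
M3 S219
G01 X33.07 Y176.35 F2604
G01 X33.07 Y90.09
G01 X15.01 Y90.09
G01 X15.01 Y176.35
M5
G00 X85.59 Y143.86
M3 S219
G01 X124.73 Y143.86 F2604
G01 X124.73 Y121.57
G01 X85.59 Y121.57
G01 X85.59 Y143.86
M5
G00 X0.00 Y0.00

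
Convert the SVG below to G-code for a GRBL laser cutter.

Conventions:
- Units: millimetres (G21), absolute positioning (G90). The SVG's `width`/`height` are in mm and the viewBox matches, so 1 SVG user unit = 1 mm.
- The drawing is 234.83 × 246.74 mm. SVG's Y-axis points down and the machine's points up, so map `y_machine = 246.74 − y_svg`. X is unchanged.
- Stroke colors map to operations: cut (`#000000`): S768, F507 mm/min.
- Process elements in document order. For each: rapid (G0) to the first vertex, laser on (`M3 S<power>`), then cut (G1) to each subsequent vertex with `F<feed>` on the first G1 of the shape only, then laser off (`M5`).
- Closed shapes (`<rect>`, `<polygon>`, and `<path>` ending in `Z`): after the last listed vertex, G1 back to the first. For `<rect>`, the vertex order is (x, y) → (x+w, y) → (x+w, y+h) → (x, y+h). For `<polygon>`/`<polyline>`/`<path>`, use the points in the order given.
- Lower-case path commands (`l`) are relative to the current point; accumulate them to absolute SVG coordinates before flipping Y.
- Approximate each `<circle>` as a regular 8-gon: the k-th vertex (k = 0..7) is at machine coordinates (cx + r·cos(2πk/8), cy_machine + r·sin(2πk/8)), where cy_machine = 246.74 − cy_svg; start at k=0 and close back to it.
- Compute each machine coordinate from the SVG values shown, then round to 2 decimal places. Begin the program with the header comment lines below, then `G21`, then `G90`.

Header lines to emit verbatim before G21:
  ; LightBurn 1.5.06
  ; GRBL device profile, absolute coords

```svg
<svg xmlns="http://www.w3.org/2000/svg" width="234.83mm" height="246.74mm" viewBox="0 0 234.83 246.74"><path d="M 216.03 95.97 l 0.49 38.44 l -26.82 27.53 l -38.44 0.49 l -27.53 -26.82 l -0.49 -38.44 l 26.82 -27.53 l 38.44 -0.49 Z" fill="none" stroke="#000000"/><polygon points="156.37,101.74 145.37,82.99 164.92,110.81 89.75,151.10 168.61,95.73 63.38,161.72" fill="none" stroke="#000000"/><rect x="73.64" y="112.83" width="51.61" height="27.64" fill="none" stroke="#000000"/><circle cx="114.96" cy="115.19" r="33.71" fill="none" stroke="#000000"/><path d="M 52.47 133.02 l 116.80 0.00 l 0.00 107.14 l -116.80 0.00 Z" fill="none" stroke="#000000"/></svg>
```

1 u = 1 mm; y_m = 246.74 − y.

[1] `<path>` regular polygon, #000000→cut S768 F507: (216.03,150.77) → (216.52,112.33) → (189.70,84.80) → (151.26,84.31) → (123.73,111.13) → (123.24,149.57) → (150.06,177.10) → (188.50,177.59) → (216.03,150.77) (closed)

[2] `<polygon>` closed polygon, #000000→cut S768 F507: (156.37,145.00) → (145.37,163.75) → (164.92,135.93) → (89.75,95.64) → (168.61,151.01) → (63.38,85.02) → (156.37,145.00) (closed)

[3] `<rect>` rectangle, #000000→cut S768 F507: (73.64,133.91) → (125.25,133.91) → (125.25,106.27) → (73.64,106.27) → (73.64,133.91) (closed)

[4] `<circle>` circle, #000000→cut S768 F507: (148.67,131.55) → (138.80,155.39) → (114.96,165.26) → (91.12,155.39) → (81.25,131.55) → (91.12,107.71) → (114.96,97.84) → (138.80,107.71) → (148.67,131.55) (closed)

[5] `<path>` rectangle, #000000→cut S768 F507: (52.47,113.72) → (169.27,113.72) → (169.27,6.58) → (52.47,6.58) → (52.47,113.72) (closed)

; LightBurn 1.5.06
; GRBL device profile, absolute coords
G21
G90
G0 X216.03 Y150.77
M3 S768
G1 X216.52 Y112.33 F507
G1 X189.70 Y84.80
G1 X151.26 Y84.31
G1 X123.73 Y111.13
G1 X123.24 Y149.57
G1 X150.06 Y177.10
G1 X188.50 Y177.59
G1 X216.03 Y150.77
M5
G0 X156.37 Y145.00
M3 S768
G1 X145.37 Y163.75 F507
G1 X164.92 Y135.93
G1 X89.75 Y95.64
G1 X168.61 Y151.01
G1 X63.38 Y85.02
G1 X156.37 Y145.00
M5
G0 X73.64 Y133.91
M3 S768
G1 X125.25 Y133.91 F507
G1 X125.25 Y106.27
G1 X73.64 Y106.27
G1 X73.64 Y133.91
M5
G0 X148.67 Y131.55
M3 S768
G1 X138.80 Y155.39 F507
G1 X114.96 Y165.26
G1 X91.12 Y155.39
G1 X81.25 Y131.55
G1 X91.12 Y107.71
G1 X114.96 Y97.84
G1 X138.80 Y107.71
G1 X148.67 Y131.55
M5
G0 X52.47 Y113.72
M3 S768
G1 X169.27 Y113.72 F507
G1 X169.27 Y6.58
G1 X52.47 Y6.58
G1 X52.47 Y113.72
M5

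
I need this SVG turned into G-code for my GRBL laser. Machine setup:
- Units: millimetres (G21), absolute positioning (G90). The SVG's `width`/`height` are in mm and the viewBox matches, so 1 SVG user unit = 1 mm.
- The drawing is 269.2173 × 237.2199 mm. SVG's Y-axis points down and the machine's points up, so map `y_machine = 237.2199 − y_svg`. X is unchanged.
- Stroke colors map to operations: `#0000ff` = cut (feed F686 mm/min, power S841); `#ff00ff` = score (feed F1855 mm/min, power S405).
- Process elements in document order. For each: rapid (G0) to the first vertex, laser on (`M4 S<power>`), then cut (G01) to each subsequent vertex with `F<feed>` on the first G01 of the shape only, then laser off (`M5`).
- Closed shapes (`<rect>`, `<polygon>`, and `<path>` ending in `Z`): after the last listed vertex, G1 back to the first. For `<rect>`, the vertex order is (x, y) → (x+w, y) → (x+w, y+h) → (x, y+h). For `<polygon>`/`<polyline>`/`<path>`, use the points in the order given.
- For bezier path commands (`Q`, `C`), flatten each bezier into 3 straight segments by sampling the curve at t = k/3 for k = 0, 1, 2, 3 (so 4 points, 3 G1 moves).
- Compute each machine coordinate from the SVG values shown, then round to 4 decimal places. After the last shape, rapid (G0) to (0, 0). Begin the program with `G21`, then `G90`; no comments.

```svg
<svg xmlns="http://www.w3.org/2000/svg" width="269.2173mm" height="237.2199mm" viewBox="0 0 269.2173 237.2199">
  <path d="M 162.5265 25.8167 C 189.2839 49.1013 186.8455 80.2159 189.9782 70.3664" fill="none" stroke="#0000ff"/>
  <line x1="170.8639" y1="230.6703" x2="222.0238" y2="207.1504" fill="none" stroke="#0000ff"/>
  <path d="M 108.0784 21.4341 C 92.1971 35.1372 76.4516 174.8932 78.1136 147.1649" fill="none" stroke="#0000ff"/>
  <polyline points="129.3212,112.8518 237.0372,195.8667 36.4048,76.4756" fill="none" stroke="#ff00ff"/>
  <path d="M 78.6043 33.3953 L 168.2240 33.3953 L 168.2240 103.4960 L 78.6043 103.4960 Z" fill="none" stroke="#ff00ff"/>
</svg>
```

viewBox `0 0 269.2173 237.2199` with mm width/height → 1 unit = 1 mm. Flip: y_m = 237.2199 − y_svg.

**Shape 1** — `<path>` cubic bezier, stroke `#0000ff` → cut (S841, F686). Control points (SVG): P0=(162.5265,25.8167), P1=(189.2839,49.1013), P2=(186.8455,80.2159), P3=(189.9782,70.3664); sampled at t=k/3. Machine vertices: (162.5265,211.4032) → (180.8396,187.3158) → (187.4149,168.8515) → (189.9782,166.8535). Open path.

**Shape 2** — `<line>` line segment, stroke `#0000ff` → cut (S841, F686). Machine vertices: (170.8639,6.5496) → (222.0238,30.0695). Open path.

**Shape 3** — `<path>` cubic bezier, stroke `#0000ff` → cut (S841, F686). Control points (SVG): P0=(108.0784,21.4341), P1=(92.1971,35.1372), P2=(76.4516,174.8932), P3=(78.1136,147.1649); sampled at t=k/3. Machine vertices: (108.0784,215.7858) → (92.8821,170.9368) → (81.6144,107.2831) → (78.1136,90.0550). Open path.

**Shape 4** — `<polyline>` open polyline, stroke `#ff00ff` → score (S405, F1855). Machine vertices: (129.3212,124.3681) → (237.0372,41.3532) → (36.4048,160.7443). Open path.

**Shape 5** — `<path>` rectangle, stroke `#ff00ff` → score (S405, F1855). Machine vertices: (78.6043,203.8246) → (168.2240,203.8246) → (168.2240,133.7239) → (78.6043,133.7239) → (78.6043,203.8246). Closed: final G1 returns to the first vertex.

G21
G90
G0 X162.5265 Y211.4032
M4 S841
G01 X180.8396 Y187.3158 F686
G01 X187.4149 Y168.8515
G01 X189.9782 Y166.8535
M5
G0 X170.8639 Y6.5496
M4 S841
G01 X222.0238 Y30.0695 F686
M5
G0 X108.0784 Y215.7858
M4 S841
G01 X92.8821 Y170.9368 F686
G01 X81.6144 Y107.2831
G01 X78.1136 Y90.0550
M5
G0 X129.3212 Y124.3681
M4 S405
G01 X237.0372 Y41.3532 F1855
G01 X36.4048 Y160.7443
M5
G0 X78.6043 Y203.8246
M4 S405
G01 X168.2240 Y203.8246 F1855
G01 X168.2240 Y133.7239
G01 X78.6043 Y133.7239
G01 X78.6043 Y203.8246
M5
G0 X0.0000 Y0.0000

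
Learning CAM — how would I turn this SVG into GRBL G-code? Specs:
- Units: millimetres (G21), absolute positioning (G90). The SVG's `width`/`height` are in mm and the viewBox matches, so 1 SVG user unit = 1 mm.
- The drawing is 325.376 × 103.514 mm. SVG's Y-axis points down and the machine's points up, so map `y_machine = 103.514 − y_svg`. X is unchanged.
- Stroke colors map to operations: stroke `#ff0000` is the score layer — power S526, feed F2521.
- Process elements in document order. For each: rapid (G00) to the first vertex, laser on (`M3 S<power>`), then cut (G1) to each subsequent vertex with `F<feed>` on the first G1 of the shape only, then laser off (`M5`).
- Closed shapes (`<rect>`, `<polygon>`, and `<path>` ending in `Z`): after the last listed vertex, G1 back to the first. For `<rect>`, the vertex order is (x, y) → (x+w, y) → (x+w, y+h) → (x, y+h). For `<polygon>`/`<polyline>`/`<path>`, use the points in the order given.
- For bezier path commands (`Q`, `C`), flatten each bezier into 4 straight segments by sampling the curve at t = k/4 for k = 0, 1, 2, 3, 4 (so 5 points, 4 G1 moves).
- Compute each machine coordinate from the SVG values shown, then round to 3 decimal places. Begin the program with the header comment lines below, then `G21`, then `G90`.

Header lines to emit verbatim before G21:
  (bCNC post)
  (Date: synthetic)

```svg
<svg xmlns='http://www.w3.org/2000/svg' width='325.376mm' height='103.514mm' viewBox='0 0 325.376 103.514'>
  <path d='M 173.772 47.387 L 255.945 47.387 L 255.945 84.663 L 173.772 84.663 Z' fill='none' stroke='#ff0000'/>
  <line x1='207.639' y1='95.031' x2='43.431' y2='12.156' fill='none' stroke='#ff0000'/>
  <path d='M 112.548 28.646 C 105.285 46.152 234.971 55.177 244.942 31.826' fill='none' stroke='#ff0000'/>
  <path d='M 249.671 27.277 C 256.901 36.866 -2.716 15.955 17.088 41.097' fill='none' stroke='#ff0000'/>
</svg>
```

Since the viewBox matches the mm dimensions, user units are millimetres directly. The only transform is the Y-flip y_m = 103.514 − y_svg.

Shape 1 is a rectangle drawn with `<path>`. Its stroke #ff0000 means score at S526, F2521. After flipping Y the toolpath is (173.772,56.127) → (255.945,56.127) → (255.945,18.851) → (173.772,18.851) → (173.772,56.127), returning to the start.

Shape 2 is a line segment drawn with `<line>`. Its stroke #ff0000 means score at S526, F2521. After flipping Y the toolpath is (207.639,8.483) → (43.431,91.358).

Shape 3 is a cubic bezier drawn with `<path>`. Its stroke #ff0000 means score at S526, F2521. After flipping Y the toolpath is (112.548,74.868) → (128.768,63.702) → (172.282,57.957) → (219.028,59.872) → (244.942,71.688).

Shape 4 is a cubic bezier drawn with `<path>`. Its stroke #ff0000 means score at S526, F2521. After flipping Y the toolpath is (249.671,76.237) → (213.595,73.568) → (128.664,75.159) → (46.091,73.835) → (17.088,62.417).

(bCNC post)
(Date: synthetic)
G21
G90
G00 X173.772 Y56.127
M3 S526
G1 X255.945 Y56.127 F2521
G1 X255.945 Y18.851
G1 X173.772 Y18.851
G1 X173.772 Y56.127
M5
G00 X207.639 Y8.483
M3 S526
G1 X43.431 Y91.358 F2521
M5
G00 X112.548 Y74.868
M3 S526
G1 X128.768 Y63.702 F2521
G1 X172.282 Y57.957
G1 X219.028 Y59.872
G1 X244.942 Y71.688
M5
G00 X249.671 Y76.237
M3 S526
G1 X213.595 Y73.568 F2521
G1 X128.664 Y75.159
G1 X46.091 Y73.835
G1 X17.088 Y62.417
M5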